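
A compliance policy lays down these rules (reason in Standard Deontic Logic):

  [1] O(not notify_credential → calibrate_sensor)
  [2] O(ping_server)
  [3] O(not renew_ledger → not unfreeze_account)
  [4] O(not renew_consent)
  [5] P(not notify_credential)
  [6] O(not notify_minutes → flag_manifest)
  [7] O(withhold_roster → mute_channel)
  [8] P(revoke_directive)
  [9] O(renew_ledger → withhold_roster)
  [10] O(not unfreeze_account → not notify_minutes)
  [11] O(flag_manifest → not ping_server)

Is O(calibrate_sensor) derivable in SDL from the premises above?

Premise 1 is O(not notify_credential → calibrate_sensor), but O(not notify_credential) is not derivable from the premises (the permission P(not notify_credential) asserts only not O(notify_credential), not O(not notify_credential)), so it does not yield O(calibrate_sensor).
No other premise forces O(calibrate_sensor). An ideal world satisfying every premise can still have calibrate_sensor false, so O(calibrate_sensor) is not derivable.

No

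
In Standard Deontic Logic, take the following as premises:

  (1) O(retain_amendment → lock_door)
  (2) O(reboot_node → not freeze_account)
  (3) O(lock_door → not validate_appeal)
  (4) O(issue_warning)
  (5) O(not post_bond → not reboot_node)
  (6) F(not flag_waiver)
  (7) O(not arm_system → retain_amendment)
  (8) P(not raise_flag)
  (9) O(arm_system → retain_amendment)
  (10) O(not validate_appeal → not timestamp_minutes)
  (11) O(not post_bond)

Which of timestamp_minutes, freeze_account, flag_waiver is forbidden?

timestamp_minutes

By case analysis on arm_system: premise 9 gives O(arm_system → retain_amendment) and premise 7 gives O(not arm_system → retain_amendment), so O(retain_amendment) either way.
Premise 1 is O(retain_amendment → lock_door); since O(retain_amendment), deontic closure gives O(lock_door).
Premise 3 is O(lock_door → not validate_appeal); since O(lock_door), deontic closure gives O(not validate_appeal).
From O(not validate_appeal) and premise 10, O(not validate_appeal → not timestamp_minutes), we obtain O(not timestamp_minutes).
So O(not timestamp_minutes) holds, i.e. timestamp_minutes is forbidden. None of the other listed options is forbidden under the premises.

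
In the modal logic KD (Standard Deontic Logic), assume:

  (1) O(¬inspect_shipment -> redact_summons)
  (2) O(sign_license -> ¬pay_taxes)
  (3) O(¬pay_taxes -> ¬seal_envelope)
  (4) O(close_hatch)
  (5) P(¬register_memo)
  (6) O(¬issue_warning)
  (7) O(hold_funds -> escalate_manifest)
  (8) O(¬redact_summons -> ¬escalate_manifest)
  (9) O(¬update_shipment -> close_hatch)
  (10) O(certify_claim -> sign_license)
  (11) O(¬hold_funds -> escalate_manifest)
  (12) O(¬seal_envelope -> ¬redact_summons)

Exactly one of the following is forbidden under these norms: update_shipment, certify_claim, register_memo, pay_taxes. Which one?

Premises 7 and 11 cover both cases: O(hold_funds -> escalate_manifest) and O(¬hold_funds -> escalate_manifest). Since hold_funds ∨ ¬hold_funds is a tautology, O(escalate_manifest) follows.
Premise 8 is O(¬redact_summons -> ¬escalate_manifest); contrapositively O(escalate_manifest -> redact_summons). Since O(escalate_manifest) holds, K gives O(redact_summons).
Premise 12 is O(¬seal_envelope -> ¬redact_summons); contrapositively O(redact_summons -> seal_envelope). Since O(redact_summons) holds, K gives O(seal_envelope).
Premise 3, O(¬pay_taxes -> ¬seal_envelope), contraposes to O(seal_envelope -> pay_taxes); with O(seal_envelope) we get O(pay_taxes).
Premise 2, O(sign_license -> ¬pay_taxes), contraposes to O(pay_taxes -> ¬sign_license); with O(pay_taxes) we get O(¬sign_license).
Premise 10, O(certify_claim -> sign_license), contraposes to O(¬sign_license -> ¬certify_claim); with O(¬sign_license) we get O(¬certify_claim).
So O(¬certify_claim) holds, i.e. certify_claim is forbidden. None of the other listed options is forbidden under the premises.

certify_claim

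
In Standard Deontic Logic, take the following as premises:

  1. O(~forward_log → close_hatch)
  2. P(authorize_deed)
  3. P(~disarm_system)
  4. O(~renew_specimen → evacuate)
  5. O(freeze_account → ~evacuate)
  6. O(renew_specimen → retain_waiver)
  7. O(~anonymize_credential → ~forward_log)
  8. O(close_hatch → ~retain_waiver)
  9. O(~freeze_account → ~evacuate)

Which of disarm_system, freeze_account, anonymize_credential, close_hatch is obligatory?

anonymize_credential

Premises 5 and 9 cover both cases: O(freeze_account → ~evacuate) and O(~freeze_account → ~evacuate). Since freeze_account ∨ ~freeze_account is a tautology, O(~evacuate) follows.
The contrapositive of premise 4 (O(~renew_specimen → evacuate)) is O(~evacuate → renew_specimen), and O(~evacuate) is already established, so O(renew_specimen).
From O(renew_specimen) and premise 6, O(renew_specimen → retain_waiver), we obtain O(retain_waiver).
Premise 8 is O(close_hatch → ~retain_waiver); contrapositively O(retain_waiver → ~close_hatch). Since O(retain_waiver) holds, K gives O(~close_hatch).
Premise 1, O(~forward_log → close_hatch), contraposes to O(~close_hatch → forward_log); with O(~close_hatch) we get O(forward_log).
The contrapositive of premise 7 (O(~anonymize_credential → ~forward_log)) is O(forward_log → anonymize_credential), and O(forward_log) is already established, so O(anonymize_credential).
So O(anonymize_credential) holds — anonymize_credential is obligatory. None of the other listed options is made obligatory by any chain of premises.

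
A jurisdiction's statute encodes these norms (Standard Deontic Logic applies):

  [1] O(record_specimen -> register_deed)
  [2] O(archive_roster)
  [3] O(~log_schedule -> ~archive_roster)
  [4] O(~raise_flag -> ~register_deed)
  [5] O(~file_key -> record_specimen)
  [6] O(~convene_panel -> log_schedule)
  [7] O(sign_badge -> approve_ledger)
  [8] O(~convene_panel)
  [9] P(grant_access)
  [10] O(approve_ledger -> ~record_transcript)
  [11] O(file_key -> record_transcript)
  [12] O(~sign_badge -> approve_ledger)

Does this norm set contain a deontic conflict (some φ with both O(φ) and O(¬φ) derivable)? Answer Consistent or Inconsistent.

Premise 3 is O(~log_schedule -> ~archive_roster), but O(~log_schedule) is not derivable from the premises, so it does not yield O(~archive_roster).
So O(~archive_roster) is not derivable, and the apparent clash with O(archive_roster) does not arise.
A world satisfying every obligation exists (e.g. approve_ledger=true, archive_roster=true, convene_panel=false, file_key=false, grant_access=false, log_schedule=true, raise_flag=true, record_specimen=true, record_transcript=false, register_deed=true, sign_badge=false); no atom is both obligatory and forbidden, so the set is consistent.

Consistent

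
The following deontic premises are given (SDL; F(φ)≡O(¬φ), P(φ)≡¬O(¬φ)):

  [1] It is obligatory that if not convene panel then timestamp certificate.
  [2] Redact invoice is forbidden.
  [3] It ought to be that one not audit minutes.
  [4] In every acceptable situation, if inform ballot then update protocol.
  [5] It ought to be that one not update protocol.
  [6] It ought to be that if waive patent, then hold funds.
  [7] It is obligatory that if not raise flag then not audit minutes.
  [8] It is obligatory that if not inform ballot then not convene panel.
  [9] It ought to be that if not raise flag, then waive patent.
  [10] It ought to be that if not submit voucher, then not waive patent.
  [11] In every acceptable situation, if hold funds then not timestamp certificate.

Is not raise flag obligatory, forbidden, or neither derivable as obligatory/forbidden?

Premise 5 gives O(¬update_protocol).
The contrapositive of premise 4 (O(inform_ballot → update_protocol)) is O(¬update_protocol → ¬inform_ballot), and O(¬update_protocol) is already established, so O(¬inform_ballot).
From O(¬inform_ballot) and premise 8, O(¬inform_ballot → ¬convene_panel), we obtain O(¬convene_panel).
From O(¬convene_panel) and premise 1, O(¬convene_panel → timestamp_certificate), we obtain O(timestamp_certificate).
Premise 11 is O(hold_funds → ¬timestamp_certificate); contrapositively O(timestamp_certificate → ¬hold_funds). Since O(timestamp_certificate) holds, K gives O(¬hold_funds).
Premise 6, O(waive_patent → hold_funds), contraposes to O(¬hold_funds → ¬waive_patent); with O(¬hold_funds) we get O(¬waive_patent).
Premise 9, O(¬raise_flag → waive_patent), contraposes to O(¬waive_patent → raise_flag); with O(¬waive_patent) we get O(raise_flag).
Premises 2, 3, 7, 10 do not contribute to this derivation.
Thus O(raise_flag), which is F(¬raise_flag): ¬raise_flag is forbidden.

Forbidden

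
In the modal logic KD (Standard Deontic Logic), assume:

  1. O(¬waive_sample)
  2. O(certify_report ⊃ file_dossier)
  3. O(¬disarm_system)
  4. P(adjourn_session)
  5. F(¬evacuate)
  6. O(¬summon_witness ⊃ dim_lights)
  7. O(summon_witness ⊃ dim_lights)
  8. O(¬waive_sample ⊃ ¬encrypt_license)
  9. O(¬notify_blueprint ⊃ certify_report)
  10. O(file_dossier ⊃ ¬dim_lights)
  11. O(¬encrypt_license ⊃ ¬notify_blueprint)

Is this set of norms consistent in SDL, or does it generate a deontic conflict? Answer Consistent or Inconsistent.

Premises 6 and 7 are O(¬summon_witness ⊃ dim_lights) and O(summon_witness ⊃ dim_lights); every ideal world satisfies ¬summon_witness or summon_witness, so in either case dim_lights holds — hence O(dim_lights).
The contrapositive of premise 10 (O(file_dossier ⊃ ¬dim_lights)) is O(dim_lights ⊃ ¬file_dossier), and O(dim_lights) is already established, so O(¬file_dossier).
The contrapositive of premise 2 (O(certify_report ⊃ file_dossier)) is O(¬file_dossier ⊃ ¬certify_report), and O(¬file_dossier) is already established, so O(¬certify_report).
Premise 9 is O(¬notify_blueprint ⊃ certify_report); contrapositively O(¬certify_report ⊃ notify_blueprint). Since O(¬certify_report) holds, K gives O(notify_blueprint).
Premise 11 is O(¬encrypt_license ⊃ ¬notify_blueprint); contrapositively O(notify_blueprint ⊃ encrypt_license). Since O(notify_blueprint) holds, K gives O(encrypt_license).
The contrapositive of premise 8 (O(¬waive_sample ⊃ ¬encrypt_license)) is O(encrypt_license ⊃ waive_sample), and O(encrypt_license) is already established, so O(waive_sample).
However, premise 1 gives O(¬waive_sample).
We now have both O(waive_sample) and O(¬waive_sample) — waive_sample is simultaneously obligatory and forbidden, violating the D-axiom.

Inconsistent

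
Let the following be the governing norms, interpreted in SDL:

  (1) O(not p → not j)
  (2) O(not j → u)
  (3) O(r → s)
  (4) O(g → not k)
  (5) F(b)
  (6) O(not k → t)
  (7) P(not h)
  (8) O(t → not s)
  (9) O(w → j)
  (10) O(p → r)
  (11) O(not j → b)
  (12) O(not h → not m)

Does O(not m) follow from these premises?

Premise 12 is O(not h → not m), but O(not h) is not derivable from the premises (the permission P(not h) asserts only not O(h), not O(not h)), so it does not yield O(not m).
No other premise forces O(not m). An ideal world satisfying every premise can still have not m false, so O(not m) is not derivable.

No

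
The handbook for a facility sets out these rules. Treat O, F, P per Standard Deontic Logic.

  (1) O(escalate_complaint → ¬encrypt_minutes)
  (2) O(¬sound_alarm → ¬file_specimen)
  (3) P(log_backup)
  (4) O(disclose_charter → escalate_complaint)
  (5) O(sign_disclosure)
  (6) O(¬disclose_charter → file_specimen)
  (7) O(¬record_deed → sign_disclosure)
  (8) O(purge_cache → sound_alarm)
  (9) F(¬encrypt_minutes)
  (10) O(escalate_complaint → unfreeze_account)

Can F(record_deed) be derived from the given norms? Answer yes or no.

No

Premise 7 is O(¬record_deed → sign_disclosure); even if O(sign_disclosure) held, inferring O(¬record_deed) would be affirming the consequent — invalid.
No other premise forces O(¬record_deed). An ideal world satisfying every premise can still have record_deed true, so F(record_deed) is not derivable.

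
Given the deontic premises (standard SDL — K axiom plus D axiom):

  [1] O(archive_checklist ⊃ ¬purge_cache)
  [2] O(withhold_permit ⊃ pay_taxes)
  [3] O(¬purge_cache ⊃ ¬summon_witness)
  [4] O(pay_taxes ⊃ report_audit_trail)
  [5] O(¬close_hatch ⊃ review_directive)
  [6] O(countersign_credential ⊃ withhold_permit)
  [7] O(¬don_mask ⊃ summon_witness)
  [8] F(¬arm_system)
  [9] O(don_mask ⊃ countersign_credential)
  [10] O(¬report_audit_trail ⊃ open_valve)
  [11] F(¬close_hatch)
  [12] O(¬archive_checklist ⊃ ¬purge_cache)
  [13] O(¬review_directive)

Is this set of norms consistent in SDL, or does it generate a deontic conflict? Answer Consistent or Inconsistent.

Consistent

Premise 5 is O(¬close_hatch ⊃ review_directive), but O(¬close_hatch) is not derivable from the premises, so it does not yield O(review_directive).
So O(review_directive) is not derivable, and the apparent clash with O(¬review_directive) does not arise.
A world satisfying every obligation exists (e.g. archive_checklist=false, arm_system=true, close_hatch=true, countersign_credential=true, don_mask=true, open_valve=false, pay_taxes=true, purge_cache=false, report_audit_trail=true, review_directive=false, summon_witness=false, withhold_permit=true); no atom is both obligatory and forbidden, so the set is consistent.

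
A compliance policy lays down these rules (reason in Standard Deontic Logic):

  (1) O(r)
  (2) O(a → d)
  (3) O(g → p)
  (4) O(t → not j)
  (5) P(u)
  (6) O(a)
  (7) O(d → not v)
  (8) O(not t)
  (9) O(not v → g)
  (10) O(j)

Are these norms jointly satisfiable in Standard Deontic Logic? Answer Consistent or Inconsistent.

Consistent

Premise 4 is O(t → not j), but O(t) is not derivable from the premises, so it does not yield O(not j).
So O(not j) is not derivable, and the apparent clash with O(j) does not arise.
A world satisfying every obligation exists (e.g. a=true, d=true, g=true, j=true, p=true, r=true, t=false, u=false, v=false); no atom is both obligatory and forbidden, so the set is consistent.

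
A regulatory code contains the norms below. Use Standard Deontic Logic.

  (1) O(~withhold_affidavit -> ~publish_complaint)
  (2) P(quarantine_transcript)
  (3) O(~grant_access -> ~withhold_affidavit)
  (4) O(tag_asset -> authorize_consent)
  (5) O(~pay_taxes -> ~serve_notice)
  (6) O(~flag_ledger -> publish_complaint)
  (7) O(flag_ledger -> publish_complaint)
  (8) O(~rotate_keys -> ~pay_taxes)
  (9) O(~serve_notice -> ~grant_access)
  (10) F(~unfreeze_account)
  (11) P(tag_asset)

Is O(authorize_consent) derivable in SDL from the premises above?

No

Premise 4 is O(tag_asset -> authorize_consent), but O(tag_asset) is not derivable from the premises (the permission P(tag_asset) asserts only ~O(~tag_asset), not O(tag_asset)), so it does not yield O(authorize_consent).
No other premise forces O(authorize_consent). An ideal world satisfying every premise can still have authorize_consent false, so O(authorize_consent) is not derivable.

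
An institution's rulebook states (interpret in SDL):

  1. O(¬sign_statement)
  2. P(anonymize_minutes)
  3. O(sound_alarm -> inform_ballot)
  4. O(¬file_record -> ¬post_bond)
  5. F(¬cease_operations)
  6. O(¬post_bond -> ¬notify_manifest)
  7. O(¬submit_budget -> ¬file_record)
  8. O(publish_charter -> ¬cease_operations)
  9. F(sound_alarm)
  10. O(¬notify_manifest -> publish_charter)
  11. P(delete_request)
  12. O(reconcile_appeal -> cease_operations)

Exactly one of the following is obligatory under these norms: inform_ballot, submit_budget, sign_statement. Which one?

Premise 5, F(¬cease_operations), is equivalent to O(cease_operations).
Premise 8, O(publish_charter -> ¬cease_operations), contraposes to O(cease_operations -> ¬publish_charter); with O(cease_operations) we get O(¬publish_charter).
Premise 10, O(¬notify_manifest -> publish_charter), contraposes to O(¬publish_charter -> notify_manifest); with O(¬publish_charter) we get O(notify_manifest).
The contrapositive of premise 6 (O(¬post_bond -> ¬notify_manifest)) is O(notify_manifest -> post_bond), and O(notify_manifest) is already established, so O(post_bond).
The contrapositive of premise 4 (O(¬file_record -> ¬post_bond)) is O(post_bond -> file_record), and O(post_bond) is already established, so O(file_record).
Premise 7, O(¬submit_budget -> ¬file_record), contraposes to O(file_record -> submit_budget); with O(file_record) we get O(submit_budget).
So O(submit_budget) holds — submit_budget is obligatory. None of the other listed options is made obligatory by any chain of premises.

submit_budget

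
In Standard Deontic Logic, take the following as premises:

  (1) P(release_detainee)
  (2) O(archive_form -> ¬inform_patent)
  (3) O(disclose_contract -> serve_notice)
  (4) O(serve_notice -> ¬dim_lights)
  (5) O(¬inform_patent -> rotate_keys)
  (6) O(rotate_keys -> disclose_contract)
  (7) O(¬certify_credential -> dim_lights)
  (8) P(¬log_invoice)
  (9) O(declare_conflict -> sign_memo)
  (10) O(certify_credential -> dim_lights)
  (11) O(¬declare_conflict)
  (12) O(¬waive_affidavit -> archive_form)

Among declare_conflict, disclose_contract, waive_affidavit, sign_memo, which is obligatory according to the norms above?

waive_affidavit

By case analysis on ¬certify_credential: premise 7 gives O(¬certify_credential -> dim_lights) and premise 10 gives O(certify_credential -> dim_lights), so O(dim_lights) either way.
Premise 4 is O(serve_notice -> ¬dim_lights); contrapositively O(dim_lights -> ¬serve_notice). Since O(dim_lights) holds, K gives O(¬serve_notice).
Premise 3 is O(disclose_contract -> serve_notice); contrapositively O(¬serve_notice -> ¬disclose_contract). Since O(¬serve_notice) holds, K gives O(¬disclose_contract).
Premise 6 is O(rotate_keys -> disclose_contract); contrapositively O(¬disclose_contract -> ¬rotate_keys). Since O(¬disclose_contract) holds, K gives O(¬rotate_keys).
Premise 5, O(¬inform_patent -> rotate_keys), contraposes to O(¬rotate_keys -> inform_patent); with O(¬rotate_keys) we get O(inform_patent).
The contrapositive of premise 2 (O(archive_form -> ¬inform_patent)) is O(inform_patent -> ¬archive_form), and O(inform_patent) is already established, so O(¬archive_form).
The contrapositive of premise 12 (O(¬waive_affidavit -> archive_form)) is O(¬archive_form -> waive_affidavit), and O(¬archive_form) is already established, so O(waive_affidavit).
So O(waive_affidavit) holds — waive_affidavit is obligatory. None of the other listed options is made obligatory by any chain of premises.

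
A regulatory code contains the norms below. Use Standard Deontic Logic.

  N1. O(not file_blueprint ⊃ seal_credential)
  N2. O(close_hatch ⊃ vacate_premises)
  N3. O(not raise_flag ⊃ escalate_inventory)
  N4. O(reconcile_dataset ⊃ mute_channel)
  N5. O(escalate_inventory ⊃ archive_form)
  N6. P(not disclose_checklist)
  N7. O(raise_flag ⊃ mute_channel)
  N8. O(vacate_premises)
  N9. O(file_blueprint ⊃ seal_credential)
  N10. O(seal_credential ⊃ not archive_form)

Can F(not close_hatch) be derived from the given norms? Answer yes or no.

Premise 2 is O(close_hatch ⊃ vacate_premises); even if O(vacate_premises) held, inferring O(close_hatch) would be affirming the consequent — invalid.
No other premise forces O(close_hatch). An ideal world satisfying every premise can still have not close_hatch true, so F(not close_hatch) is not derivable.

No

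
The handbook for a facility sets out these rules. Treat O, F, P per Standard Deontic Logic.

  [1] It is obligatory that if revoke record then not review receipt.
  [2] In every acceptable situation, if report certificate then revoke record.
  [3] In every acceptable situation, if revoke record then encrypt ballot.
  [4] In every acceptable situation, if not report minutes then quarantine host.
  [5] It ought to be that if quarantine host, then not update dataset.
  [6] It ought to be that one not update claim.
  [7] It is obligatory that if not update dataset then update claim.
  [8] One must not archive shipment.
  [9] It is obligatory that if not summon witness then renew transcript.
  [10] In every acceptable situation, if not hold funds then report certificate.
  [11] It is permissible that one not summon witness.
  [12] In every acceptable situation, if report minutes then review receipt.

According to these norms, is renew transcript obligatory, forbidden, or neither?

Neither

Premise 9 is O(¬summon_witness → renew_transcript), but O(¬summon_witness) is not derivable from the premises (the permission P(¬summon_witness) asserts only ¬O(summon_witness), not O(¬summon_witness)), so it does not yield O(renew_transcript).
No premise or chain of K-axiom applications forces O(renew_transcript), and none forces O(¬renew_transcript). So renew_transcript is neither obligatory nor forbidden under these norms.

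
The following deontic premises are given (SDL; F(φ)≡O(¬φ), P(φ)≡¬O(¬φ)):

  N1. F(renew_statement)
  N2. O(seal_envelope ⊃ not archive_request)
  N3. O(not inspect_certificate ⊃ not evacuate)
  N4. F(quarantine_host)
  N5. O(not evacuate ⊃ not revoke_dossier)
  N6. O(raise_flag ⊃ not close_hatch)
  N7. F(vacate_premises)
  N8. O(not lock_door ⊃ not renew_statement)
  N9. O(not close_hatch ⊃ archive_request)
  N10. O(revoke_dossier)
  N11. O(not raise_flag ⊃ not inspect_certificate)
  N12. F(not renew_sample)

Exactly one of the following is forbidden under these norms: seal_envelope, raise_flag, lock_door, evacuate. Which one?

seal_envelope

From premise 10 we have O(revoke_dossier).
The contrapositive of premise 5 (O(not evacuate ⊃ not revoke_dossier)) is O(revoke_dossier ⊃ evacuate), and O(revoke_dossier) is already established, so O(evacuate).
Premise 3 is O(not inspect_certificate ⊃ not evacuate); contrapositively O(evacuate ⊃ inspect_certificate). Since O(evacuate) holds, K gives O(inspect_certificate).
Premise 11 is O(not raise_flag ⊃ not inspect_certificate); contrapositively O(inspect_certificate ⊃ raise_flag). Since O(inspect_certificate) holds, K gives O(raise_flag).
Premise 6 is O(raise_flag ⊃ not close_hatch); since O(raise_flag), deontic closure gives O(not close_hatch).
With premise 9, O(not close_hatch ⊃ archive_request), the K-axiom yields O(archive_request).
The contrapositive of premise 2 (O(seal_envelope ⊃ not archive_request)) is O(archive_request ⊃ not seal_envelope), and O(archive_request) is already established, so O(not seal_envelope).
So O(not seal_envelope) holds, i.e. seal_envelope is forbidden. None of the other listed options is forbidden under the premises.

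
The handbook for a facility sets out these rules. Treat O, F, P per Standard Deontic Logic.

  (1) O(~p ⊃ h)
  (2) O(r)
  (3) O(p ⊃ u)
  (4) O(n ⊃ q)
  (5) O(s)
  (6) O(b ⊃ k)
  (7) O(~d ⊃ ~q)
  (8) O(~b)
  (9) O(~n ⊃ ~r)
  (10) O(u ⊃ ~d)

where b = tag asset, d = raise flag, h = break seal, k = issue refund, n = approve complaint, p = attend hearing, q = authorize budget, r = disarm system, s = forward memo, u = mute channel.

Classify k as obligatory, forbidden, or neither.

Neither

Premise 6 is O(b ⊃ k), but O(b) is not derivable from the premises, so it does not yield O(k).
No premise or chain of K-axiom applications forces O(k), and none forces O(~k). So k is neither obligatory nor forbidden under these norms.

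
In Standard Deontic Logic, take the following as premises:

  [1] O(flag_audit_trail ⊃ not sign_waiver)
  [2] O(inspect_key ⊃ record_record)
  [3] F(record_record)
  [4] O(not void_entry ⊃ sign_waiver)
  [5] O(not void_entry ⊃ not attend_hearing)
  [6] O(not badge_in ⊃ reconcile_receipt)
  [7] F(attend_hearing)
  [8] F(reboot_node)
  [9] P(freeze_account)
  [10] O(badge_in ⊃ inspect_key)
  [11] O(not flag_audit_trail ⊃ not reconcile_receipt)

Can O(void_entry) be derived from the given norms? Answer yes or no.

Yes

Premise 3, F(record_record), is equivalent to O(not record_record).
The contrapositive of premise 2 (O(inspect_key ⊃ record_record)) is O(not record_record ⊃ not inspect_key), and O(not record_record) is already established, so O(not inspect_key).
The contrapositive of premise 10 (O(badge_in ⊃ inspect_key)) is O(not inspect_key ⊃ not badge_in), and O(not inspect_key) is already established, so O(not badge_in).
Applying K to premise 6 (O(not badge_in ⊃ reconcile_receipt)) and O(not badge_in) yields O(reconcile_receipt).
Premise 11 is O(not flag_audit_trail ⊃ not reconcile_receipt); contrapositively O(reconcile_receipt ⊃ flag_audit_trail). Since O(reconcile_receipt) holds, K gives O(flag_audit_trail).
With premise 1, O(flag_audit_trail ⊃ not sign_waiver), the K-axiom yields O(not sign_waiver).
The contrapositive of premise 4 (O(not void_entry ⊃ sign_waiver)) is O(not sign_waiver ⊃ void_entry), and O(not sign_waiver) is already established, so O(void_entry).
Premises 5, 7, 8, 9 do not contribute to this derivation.
So O(void_entry) follows.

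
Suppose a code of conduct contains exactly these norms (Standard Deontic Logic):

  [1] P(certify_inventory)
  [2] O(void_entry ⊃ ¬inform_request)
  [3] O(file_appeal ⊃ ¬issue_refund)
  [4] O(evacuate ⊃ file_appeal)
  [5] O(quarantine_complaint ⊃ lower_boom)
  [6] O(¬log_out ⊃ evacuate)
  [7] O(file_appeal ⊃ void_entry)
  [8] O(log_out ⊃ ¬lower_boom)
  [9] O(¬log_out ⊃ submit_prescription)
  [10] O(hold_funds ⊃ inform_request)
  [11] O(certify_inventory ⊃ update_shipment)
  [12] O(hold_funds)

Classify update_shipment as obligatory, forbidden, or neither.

Premise 11 is O(certify_inventory ⊃ update_shipment), but O(certify_inventory) is not derivable from the premises (the permission P(certify_inventory) asserts only ¬O(¬certify_inventory), not O(certify_inventory)), so it does not yield O(update_shipment).
No premise or chain of K-axiom applications forces O(update_shipment), and none forces O(¬update_shipment). So update_shipment is neither obligatory nor forbidden under these norms.

Neither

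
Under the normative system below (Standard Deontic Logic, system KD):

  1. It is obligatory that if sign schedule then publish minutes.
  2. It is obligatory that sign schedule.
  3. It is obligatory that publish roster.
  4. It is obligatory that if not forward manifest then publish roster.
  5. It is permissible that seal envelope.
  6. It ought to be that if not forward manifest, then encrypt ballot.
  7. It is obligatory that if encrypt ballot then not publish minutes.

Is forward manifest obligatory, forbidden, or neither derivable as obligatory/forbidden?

Obligatory

From premise 2 we have O(sign_schedule).
Premise 1 is O(sign_schedule → publish_minutes); since O(sign_schedule), deontic closure gives O(publish_minutes).
Premise 7, O(encrypt_ballot → ¬publish_minutes), contraposes to O(publish_minutes → ¬encrypt_ballot); with O(publish_minutes) we get O(¬encrypt_ballot).
Premise 6, O(¬forward_manifest → encrypt_ballot), contraposes to O(¬encrypt_ballot → forward_manifest); with O(¬encrypt_ballot) we get O(forward_manifest).
Premises 3, 4, 5 do not contribute to this derivation.
Hence forward_manifest is obligatory.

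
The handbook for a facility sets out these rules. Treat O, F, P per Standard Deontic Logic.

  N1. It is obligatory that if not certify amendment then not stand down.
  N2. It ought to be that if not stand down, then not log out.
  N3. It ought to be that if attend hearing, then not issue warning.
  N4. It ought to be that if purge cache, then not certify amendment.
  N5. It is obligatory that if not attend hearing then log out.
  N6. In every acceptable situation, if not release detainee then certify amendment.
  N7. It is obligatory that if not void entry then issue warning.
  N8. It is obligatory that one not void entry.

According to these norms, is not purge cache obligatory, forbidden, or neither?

From premise 8 we have O(¬void_entry).
From O(¬void_entry) and premise 7, O(¬void_entry → issue_warning), we obtain O(issue_warning).
Premise 3 is O(attend_hearing → ¬issue_warning); contrapositively O(issue_warning → ¬attend_hearing). Since O(issue_warning) holds, K gives O(¬attend_hearing).
With premise 5, O(¬attend_hearing → log_out), the K-axiom yields O(log_out).
Premise 2 is O(¬stand_down → ¬log_out); contrapositively O(log_out → stand_down). Since O(log_out) holds, K gives O(stand_down).
The contrapositive of premise 1 (O(¬certify_amendment → ¬stand_down)) is O(stand_down → certify_amendment), and O(stand_down) is already established, so O(certify_amendment).
Premise 4, O(purge_cache → ¬certify_amendment), contraposes to O(certify_amendment → ¬purge_cache); with O(certify_amendment) we get O(¬purge_cache).
Premise 6 does not contribute to this derivation.
Hence ¬purge_cache is obligatory.

Obligatory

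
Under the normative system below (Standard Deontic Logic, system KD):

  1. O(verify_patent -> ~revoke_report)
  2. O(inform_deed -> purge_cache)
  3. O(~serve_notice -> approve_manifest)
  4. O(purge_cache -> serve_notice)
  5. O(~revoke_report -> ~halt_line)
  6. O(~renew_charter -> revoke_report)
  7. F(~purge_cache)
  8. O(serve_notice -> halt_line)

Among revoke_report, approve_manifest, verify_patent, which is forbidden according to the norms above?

verify_patent

Premise 7 is F(~purge_cache), i.e. O(purge_cache).
From O(purge_cache) and premise 4, O(purge_cache -> serve_notice), we obtain O(serve_notice).
With premise 8, O(serve_notice -> halt_line), the K-axiom yields O(halt_line).
The contrapositive of premise 5 (O(~revoke_report -> ~halt_line)) is O(halt_line -> revoke_report), and O(halt_line) is already established, so O(revoke_report).
Premise 1, O(verify_patent -> ~revoke_report), contraposes to O(revoke_report -> ~verify_patent); with O(revoke_report) we get O(~verify_patent).
So O(~verify_patent) holds, i.e. verify_patent is forbidden. None of the other listed options is forbidden under the premises.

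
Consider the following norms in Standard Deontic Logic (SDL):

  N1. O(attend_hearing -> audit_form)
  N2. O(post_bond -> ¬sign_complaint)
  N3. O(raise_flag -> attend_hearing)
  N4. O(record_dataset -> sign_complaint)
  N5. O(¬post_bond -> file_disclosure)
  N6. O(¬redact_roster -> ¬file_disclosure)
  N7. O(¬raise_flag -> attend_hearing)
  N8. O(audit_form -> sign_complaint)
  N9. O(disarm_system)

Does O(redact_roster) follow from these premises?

Premises 7 and 3 cover both cases: O(¬raise_flag -> attend_hearing) and O(raise_flag -> attend_hearing). Since ¬raise_flag ∨ raise_flag is a tautology, O(attend_hearing) follows.
With premise 1, O(attend_hearing -> audit_form), the K-axiom yields O(audit_form).
Applying K to premise 8 (O(audit_form -> sign_complaint)) and O(audit_form) yields O(sign_complaint).
The contrapositive of premise 2 (O(post_bond -> ¬sign_complaint)) is O(sign_complaint -> ¬post_bond), and O(sign_complaint) is already established, so O(¬post_bond).
With premise 5, O(¬post_bond -> file_disclosure), the K-axiom yields O(file_disclosure).
Premise 6, O(¬redact_roster -> ¬file_disclosure), contraposes to O(file_disclosure -> redact_roster); with O(file_disclosure) we get O(redact_roster).
Premises 4, 9 do not contribute to this derivation.
So O(redact_roster) follows.

Yes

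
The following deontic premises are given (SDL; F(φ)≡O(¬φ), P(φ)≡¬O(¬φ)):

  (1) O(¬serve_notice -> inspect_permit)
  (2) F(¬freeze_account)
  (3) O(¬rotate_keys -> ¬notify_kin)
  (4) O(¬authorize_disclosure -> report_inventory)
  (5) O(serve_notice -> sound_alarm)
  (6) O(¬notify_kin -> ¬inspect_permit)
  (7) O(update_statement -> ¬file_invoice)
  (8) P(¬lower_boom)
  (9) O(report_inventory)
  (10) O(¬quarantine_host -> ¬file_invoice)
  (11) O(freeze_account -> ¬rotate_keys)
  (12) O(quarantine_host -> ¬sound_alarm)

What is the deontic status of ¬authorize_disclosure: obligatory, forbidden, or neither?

Premise 4 is O(¬authorize_disclosure -> report_inventory); even if O(report_inventory) held, inferring O(¬authorize_disclosure) would be affirming the consequent — invalid.
No premise or chain of K-axiom applications forces O(¬authorize_disclosure), and none forces O(authorize_disclosure). So ¬authorize_disclosure is neither obligatory nor forbidden under these norms.

Neither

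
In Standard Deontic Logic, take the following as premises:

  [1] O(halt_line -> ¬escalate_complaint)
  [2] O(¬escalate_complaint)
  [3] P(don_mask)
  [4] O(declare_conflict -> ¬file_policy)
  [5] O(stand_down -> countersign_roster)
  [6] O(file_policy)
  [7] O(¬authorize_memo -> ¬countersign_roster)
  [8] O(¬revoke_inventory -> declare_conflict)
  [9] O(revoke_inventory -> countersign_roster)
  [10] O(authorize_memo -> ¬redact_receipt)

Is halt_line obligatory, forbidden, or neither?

Neither

Premise 1 is O(halt_line -> ¬escalate_complaint); even if O(¬escalate_complaint) held, inferring O(halt_line) would be affirming the consequent — invalid.
No premise or chain of K-axiom applications forces O(halt_line), and none forces O(¬halt_line). So halt_line is neither obligatory nor forbidden under these norms.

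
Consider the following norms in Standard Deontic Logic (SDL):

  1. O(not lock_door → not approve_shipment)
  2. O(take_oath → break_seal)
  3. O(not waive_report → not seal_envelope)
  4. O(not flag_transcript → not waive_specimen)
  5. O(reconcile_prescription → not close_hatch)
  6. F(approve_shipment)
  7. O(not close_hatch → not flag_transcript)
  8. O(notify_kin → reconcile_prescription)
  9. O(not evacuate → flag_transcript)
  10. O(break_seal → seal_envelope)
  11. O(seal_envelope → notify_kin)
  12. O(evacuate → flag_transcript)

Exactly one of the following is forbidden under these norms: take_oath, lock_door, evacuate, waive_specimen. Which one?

take_oath

Premises 9 and 12 cover both cases: O(not evacuate → flag_transcript) and O(evacuate → flag_transcript). Since not evacuate ∨ evacuate is a tautology, O(flag_transcript) follows.
Premise 7, O(not close_hatch → not flag_transcript), contraposes to O(flag_transcript → close_hatch); with O(flag_transcript) we get O(close_hatch).
The contrapositive of premise 5 (O(reconcile_prescription → not close_hatch)) is O(close_hatch → not reconcile_prescription), and O(close_hatch) is already established, so O(not reconcile_prescription).
Premise 8, O(notify_kin → reconcile_prescription), contraposes to O(not reconcile_prescription → not notify_kin); with O(not reconcile_prescription) we get O(not notify_kin).
The contrapositive of premise 11 (O(seal_envelope → notify_kin)) is O(not notify_kin → not seal_envelope), and O(not notify_kin) is already established, so O(not seal_envelope).
Premise 10, O(break_seal → seal_envelope), contraposes to O(not seal_envelope → not break_seal); with O(not seal_envelope) we get O(not break_seal).
Premise 2 is O(take_oath → break_seal); contrapositively O(not break_seal → not take_oath). Since O(not break_seal) holds, K gives O(not take_oath).
So O(not take_oath) holds, i.e. take_oath is forbidden. None of the other listed options is forbidden under the premises.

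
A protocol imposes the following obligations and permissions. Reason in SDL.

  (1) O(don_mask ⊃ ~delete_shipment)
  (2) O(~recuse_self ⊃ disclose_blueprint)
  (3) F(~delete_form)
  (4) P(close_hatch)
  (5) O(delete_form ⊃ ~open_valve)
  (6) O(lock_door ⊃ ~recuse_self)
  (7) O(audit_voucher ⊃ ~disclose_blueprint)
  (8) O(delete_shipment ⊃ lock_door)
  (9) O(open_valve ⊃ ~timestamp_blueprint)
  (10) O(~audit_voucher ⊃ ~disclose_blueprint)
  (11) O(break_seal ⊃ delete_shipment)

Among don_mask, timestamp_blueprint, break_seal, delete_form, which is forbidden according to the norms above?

Premises 7 and 10 cover both cases: O(audit_voucher ⊃ ~disclose_blueprint) and O(~audit_voucher ⊃ ~disclose_blueprint). Since audit_voucher ∨ ~audit_voucher is a tautology, O(~disclose_blueprint) follows.
Premise 2 is O(~recuse_self ⊃ disclose_blueprint); contrapositively O(~disclose_blueprint ⊃ recuse_self). Since O(~disclose_blueprint) holds, K gives O(recuse_self).
The contrapositive of premise 6 (O(lock_door ⊃ ~recuse_self)) is O(recuse_self ⊃ ~lock_door), and O(recuse_self) is already established, so O(~lock_door).
The contrapositive of premise 8 (O(delete_shipment ⊃ lock_door)) is O(~lock_door ⊃ ~delete_shipment), and O(~lock_door) is already established, so O(~delete_shipment).
Premise 11 is O(break_seal ⊃ delete_shipment); contrapositively O(~delete_shipment ⊃ ~break_seal). Since O(~delete_shipment) holds, K gives O(~break_seal).
So O(~break_seal) holds, i.e. break_seal is forbidden. None of the other listed options is forbidden under the premises.

break_seal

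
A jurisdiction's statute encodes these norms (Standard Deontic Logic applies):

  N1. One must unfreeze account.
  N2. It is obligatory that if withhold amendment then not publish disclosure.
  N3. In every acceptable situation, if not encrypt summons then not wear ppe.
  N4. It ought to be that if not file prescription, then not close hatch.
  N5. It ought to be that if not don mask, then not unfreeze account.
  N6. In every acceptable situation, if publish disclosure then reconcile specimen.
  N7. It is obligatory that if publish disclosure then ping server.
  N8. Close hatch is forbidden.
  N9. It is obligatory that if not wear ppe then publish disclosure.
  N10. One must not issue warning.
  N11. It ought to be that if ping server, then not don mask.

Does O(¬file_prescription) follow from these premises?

Premise 4 is O(¬file_prescription → ¬close_hatch); even if O(¬close_hatch) held, inferring O(¬file_prescription) would be affirming the consequent — invalid.
No other premise forces O(¬file_prescription). An ideal world satisfying every premise can still have ¬file_prescription false, so O(¬file_prescription) is not derivable.

No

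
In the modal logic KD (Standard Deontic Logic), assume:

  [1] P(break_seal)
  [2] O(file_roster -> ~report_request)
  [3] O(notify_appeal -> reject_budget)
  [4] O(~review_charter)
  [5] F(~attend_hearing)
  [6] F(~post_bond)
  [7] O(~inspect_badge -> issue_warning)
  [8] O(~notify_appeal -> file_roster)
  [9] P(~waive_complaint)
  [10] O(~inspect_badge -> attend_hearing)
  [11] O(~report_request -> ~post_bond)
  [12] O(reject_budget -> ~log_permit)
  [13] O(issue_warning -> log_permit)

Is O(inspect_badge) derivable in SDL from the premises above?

Yes

F(~post_bond) at premise 6 means O(post_bond).
Premise 11, O(~report_request -> ~post_bond), contraposes to O(post_bond -> report_request); with O(post_bond) we get O(report_request).
The contrapositive of premise 2 (O(file_roster -> ~report_request)) is O(report_request -> ~file_roster), and O(report_request) is already established, so O(~file_roster).
The contrapositive of premise 8 (O(~notify_appeal -> file_roster)) is O(~file_roster -> notify_appeal), and O(~file_roster) is already established, so O(notify_appeal).
With premise 3, O(notify_appeal -> reject_budget), the K-axiom yields O(reject_budget).
From O(reject_budget) and premise 12, O(reject_budget -> ~log_permit), we obtain O(~log_permit).
Premise 13, O(issue_warning -> log_permit), contraposes to O(~log_permit -> ~issue_warning); with O(~log_permit) we get O(~issue_warning).
Premise 7 is O(~inspect_badge -> issue_warning); contrapositively O(~issue_warning -> inspect_badge). Since O(~issue_warning) holds, K gives O(inspect_badge).
Premises 1, 4, 5, 9, 10 do not contribute to this derivation.
So O(inspect_badge) follows.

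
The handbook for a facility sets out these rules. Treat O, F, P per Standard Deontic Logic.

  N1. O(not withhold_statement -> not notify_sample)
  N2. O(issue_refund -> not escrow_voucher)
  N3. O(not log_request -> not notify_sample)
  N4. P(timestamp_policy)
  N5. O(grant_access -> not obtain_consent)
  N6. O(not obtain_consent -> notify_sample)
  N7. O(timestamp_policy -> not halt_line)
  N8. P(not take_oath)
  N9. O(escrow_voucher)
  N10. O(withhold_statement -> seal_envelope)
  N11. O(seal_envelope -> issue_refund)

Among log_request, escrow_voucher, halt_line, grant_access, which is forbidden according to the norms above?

Premise 9 gives O(escrow_voucher).
Premise 2 is O(issue_refund -> not escrow_voucher); contrapositively O(escrow_voucher -> not issue_refund). Since O(escrow_voucher) holds, K gives O(not issue_refund).
The contrapositive of premise 11 (O(seal_envelope -> issue_refund)) is O(not issue_refund -> not seal_envelope), and O(not issue_refund) is already established, so O(not seal_envelope).
Premise 10, O(withhold_statement -> seal_envelope), contraposes to O(not seal_envelope -> not withhold_statement); with O(not seal_envelope) we get O(not withhold_statement).
With premise 1, O(not withhold_statement -> not notify_sample), the K-axiom yields O(not notify_sample).
Premise 6 is O(not obtain_consent -> notify_sample); contrapositively O(not notify_sample -> obtain_consent). Since O(not notify_sample) holds, K gives O(obtain_consent).
The contrapositive of premise 5 (O(grant_access -> not obtain_consent)) is O(obtain_consent -> not grant_access), and O(obtain_consent) is already established, so O(not grant_access).
So O(not grant_access) holds, i.e. grant_access is forbidden. None of the other listed options is forbidden under the premises.

grant_access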